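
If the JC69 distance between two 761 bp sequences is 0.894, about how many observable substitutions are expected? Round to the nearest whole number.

397

Invert JC69: p = (3/4)(1 − e^(−4d/3)) = 0.75 × (1 − e^(-1.192)) = 0.75 × (1 − 0.303613) = 0.522290.
Expected differing sites = pL ≈ 0.522290 × 761 = 397.46269 ≈ 397.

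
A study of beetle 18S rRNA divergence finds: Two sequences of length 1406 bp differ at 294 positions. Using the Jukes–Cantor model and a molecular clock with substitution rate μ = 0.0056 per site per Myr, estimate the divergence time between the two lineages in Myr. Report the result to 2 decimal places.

21.89

p = 294/1406 ≈ 0.209104.
d = −(3/4) ln(1 − 4p/3) = −0.75 ln(1 − 0.278805) = −0.75 ln(0.721195)
  = −0.75 × (-0.326846) = 0.245135 substitutions/site.
Under a molecular clock d = 2μt, so t = d/(2μ) = 0.245135 / (2 × 0.0056) = 21.89 Myr.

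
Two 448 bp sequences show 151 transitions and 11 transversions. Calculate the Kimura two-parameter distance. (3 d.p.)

P = 151/448 ≈ 0.337054 and Q = 11/448 ≈ 0.024554.
Under the Kimura two-parameter model, d = −½ ln(1 − 2P − Q) − ¼ ln(1 − 2Q).
1 − 2P − Q = 0.301338, giving −½ ln(0.301338) = 0.599761.
1 − 2Q = 0.950892, giving −¼ ln(0.950892) = 0.012589.
d = 0.599761 + 0.012589 = 0.612350.

0.612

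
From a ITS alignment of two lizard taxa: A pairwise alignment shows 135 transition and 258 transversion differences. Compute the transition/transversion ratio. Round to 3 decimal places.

R = 135/258 = 0.523255… ≈ 0.523 (to 3 d.p.).

0.523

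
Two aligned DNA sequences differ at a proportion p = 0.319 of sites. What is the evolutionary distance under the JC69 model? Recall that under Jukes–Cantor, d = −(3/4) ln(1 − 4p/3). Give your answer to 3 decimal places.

0.415

d = −(3/4) ln(1 − 4p/3) = −0.75 ln(1 − 0.425333) = −0.75 ln(0.574667)
  = −0.75 × (-0.553965) = 0.415474 substitutions/site.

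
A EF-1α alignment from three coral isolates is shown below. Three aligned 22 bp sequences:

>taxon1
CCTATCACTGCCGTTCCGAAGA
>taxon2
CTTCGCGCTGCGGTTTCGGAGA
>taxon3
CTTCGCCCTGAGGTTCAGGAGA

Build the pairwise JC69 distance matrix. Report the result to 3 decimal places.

taxon1–taxon2: 7/22 sites differ → p ≈ 0.318182, d = −0.75 ln(1 − 0.424243) = 0.414052 ≈ 0.414.
taxon1–taxon3: 8/22 sites differ → p ≈ 0.363636, d = −0.75 ln(1 − 0.484848) = 0.497470 ≈ 0.497.
taxon2–taxon3: 4/22 sites differ → p ≈ 0.181818, d = −0.75 ln(1 − 0.242424) = 0.208224 ≈ 0.208.

d(taxon1,taxon2) = 0.414, d(taxon1,taxon3) = 0.497, d(taxon2,taxon3) = 0.208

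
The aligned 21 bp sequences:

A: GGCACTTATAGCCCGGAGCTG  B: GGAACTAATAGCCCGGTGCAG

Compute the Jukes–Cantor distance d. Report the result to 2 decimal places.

0.22

The sequences differ at 4 of 21 sites (3, 7, 17, 20), so p = 4/21 ≈ 0.190476.
d = −(3/4) ln(1 − 4p/3) = −0.75 ln(1 − 0.253968) = −0.75 ln(0.746032)
  = −0.75 × (-0.292987) = 0.219740 substitutions/site.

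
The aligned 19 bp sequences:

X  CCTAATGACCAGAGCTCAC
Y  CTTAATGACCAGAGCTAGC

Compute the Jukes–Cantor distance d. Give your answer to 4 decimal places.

The sequences differ at 3 of 19 sites (2, 17, 18), so p = 3/19 ≈ 0.157895.
d = −(3/4) ln(1 − 4p/3) = −0.75 ln(1 − 0.210527) = −0.75 ln(0.789473)
  = −0.75 × (-0.236390) = 0.177293 substitutions/site.

0.1773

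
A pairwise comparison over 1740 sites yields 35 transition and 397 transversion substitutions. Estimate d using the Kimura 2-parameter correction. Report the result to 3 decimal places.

P = 35/1740 ≈ 0.020115 and Q = 397/1740 ≈ 0.228161.
Under the Kimura two-parameter model, d = −½ ln(1 − 2P − Q) − ¼ ln(1 − 2Q).
1 − 2P − Q = 0.731609, giving −½ ln(0.731609) = 0.156255.
1 − 2Q = 0.543678, giving −¼ ln(0.543678) = 0.152350.
d = 0.156255 + 0.152350 = 0.308605.

0.309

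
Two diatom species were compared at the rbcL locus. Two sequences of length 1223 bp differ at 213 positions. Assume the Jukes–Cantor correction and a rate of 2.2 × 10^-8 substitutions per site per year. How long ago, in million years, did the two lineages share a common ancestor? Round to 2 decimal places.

p = 213/1223 ≈ 0.174162.
d = −(3/4) ln(1 − 4p/3) = −0.75 ln(1 − 0.232216) = −0.75 ln(0.767784)
  = −0.75 × (-0.264247) = 0.198185 substitutions/site.
Under a molecular clock d = 2μt, so t = d/(2μ) = 0.198185 / (2 × 2.2 × 10^-8) = 4.50 million years.

4.50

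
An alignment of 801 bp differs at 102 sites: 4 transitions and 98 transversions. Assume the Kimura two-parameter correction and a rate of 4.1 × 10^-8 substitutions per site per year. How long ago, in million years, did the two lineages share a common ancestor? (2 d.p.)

1.72

P = 4/801 ≈ 0.004994 and Q = 98/801 ≈ 0.122347.
Under the Kimura two-parameter model, d = −½ ln(1 − 2P − Q) − ¼ ln(1 − 2Q).
1 − 2P − Q = 0.867665, giving −½ ln(0.867665) = 0.070975.
1 − 2Q = 0.755306, giving −¼ ln(0.755306) = 0.070158.
d = 0.070975 + 0.070158 = 0.141133.
Under a molecular clock d = 2μt, so t = d/(2μ) = 0.141133 / (2 × 4.1 × 10^-8) = 1.72 million years.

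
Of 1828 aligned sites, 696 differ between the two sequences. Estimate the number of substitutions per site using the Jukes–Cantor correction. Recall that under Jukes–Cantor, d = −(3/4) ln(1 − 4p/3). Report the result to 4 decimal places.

0.5314

p = 696/1828 ≈ 0.380744.
d = −(3/4) ln(1 − 4p/3) = −0.75 ln(1 − 0.507659) = −0.75 ln(0.492341)
  = −0.75 × (-0.708584) = 0.531438 substitutions/site.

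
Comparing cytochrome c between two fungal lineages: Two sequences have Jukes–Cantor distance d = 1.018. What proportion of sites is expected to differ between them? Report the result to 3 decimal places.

0.557

p = (3/4)(1 − e^(−4d/3)) = 0.75 × (1 − e^(-1.357333)) = 0.75 × (1 − 0.257346) = 0.556991.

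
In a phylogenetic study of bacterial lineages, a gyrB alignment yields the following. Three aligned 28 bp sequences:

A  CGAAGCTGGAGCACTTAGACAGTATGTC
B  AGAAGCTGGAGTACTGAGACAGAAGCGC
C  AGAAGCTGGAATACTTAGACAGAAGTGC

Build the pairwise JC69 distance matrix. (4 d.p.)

A–B: 7/28 sites differ → p = 0.25, d = −0.75 ln(1 − 0.333333) = 0.304098 ≈ 0.3041.
A–C: 7/28 sites differ → p = 0.25, d = −0.75 ln(1 − 0.333333) = 0.304098 ≈ 0.3041.
B–C: 3/28 sites differ → p ≈ 0.107143, d = −0.75 ln(1 − 0.142857) = 0.115613 ≈ 0.1156.

d(A,B) = 0.3041, d(A,C) = 0.3041, d(B,C) = 0.1156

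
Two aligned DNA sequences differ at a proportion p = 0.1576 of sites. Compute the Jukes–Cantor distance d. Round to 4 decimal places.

0.1769

d = −(3/4) ln(1 − 4p/3) = −0.75 ln(1 − 0.210133) = −0.75 ln(0.789867)
  = −0.75 × (-0.235891) = 0.176918 substitutions/site.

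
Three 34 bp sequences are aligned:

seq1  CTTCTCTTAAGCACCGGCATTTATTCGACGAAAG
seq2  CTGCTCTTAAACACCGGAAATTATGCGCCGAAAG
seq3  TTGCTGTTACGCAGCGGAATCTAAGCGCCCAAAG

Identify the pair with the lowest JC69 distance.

seq1 and seq2

seq1–seq2: 6/34 differ, p = 0.176, d = 0.201.
seq1–seq3: 11/34 differ, p = 0.324, d = 0.423.
seq2–seq3: 9/34 differ, p = 0.265, d = 0.326.
The smallest distance is between seq1 and seq2.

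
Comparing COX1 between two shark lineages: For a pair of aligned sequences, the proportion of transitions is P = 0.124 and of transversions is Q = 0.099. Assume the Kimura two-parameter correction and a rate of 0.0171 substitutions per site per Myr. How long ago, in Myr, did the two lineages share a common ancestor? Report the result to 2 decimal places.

Under the Kimura two-parameter model, d = −½ ln(1 − 2P − Q) − ¼ ln(1 − 2Q).
1 − 2P − Q = 0.653, giving −½ ln(0.653) = 0.213089.
1 − 2Q = 0.802, giving −¼ ln(0.802) = 0.055162.
d = 0.213089 + 0.055162 = 0.268251.
Under a molecular clock d = 2μt, so t = d/(2μ) = 0.268251 / (2 × 0.0171) = 7.84 Myr.

7.84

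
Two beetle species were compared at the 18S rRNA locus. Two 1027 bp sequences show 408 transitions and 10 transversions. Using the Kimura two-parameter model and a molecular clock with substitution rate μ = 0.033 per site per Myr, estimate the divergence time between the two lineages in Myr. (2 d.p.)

P = 408/1027 ≈ 0.397274 and Q = 10/1027 ≈ 0.009737.
Under the Kimura two-parameter model, d = −½ ln(1 − 2P − Q) − ¼ ln(1 − 2Q).
1 − 2P − Q = 0.195715, giving −½ ln(0.195715) = 0.815548.
1 − 2Q = 0.980526, giving −¼ ln(0.980526) = 0.004917.
d = 0.815548 + 0.004917 = 0.820465.
Under a molecular clock d = 2μt, so t = d/(2μ) = 0.820465 / (2 × 0.033) = 12.43 Myr.

12.43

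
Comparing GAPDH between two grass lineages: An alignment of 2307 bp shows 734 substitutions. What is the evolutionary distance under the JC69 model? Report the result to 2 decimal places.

0.41

p = 734/2307 ≈ 0.318162.
d = −(3/4) ln(1 − 4p/3) = −0.75 ln(1 − 0.424216) = −0.75 ln(0.575784)
  = −0.75 × (-0.552023) = 0.414017 substitutions/site.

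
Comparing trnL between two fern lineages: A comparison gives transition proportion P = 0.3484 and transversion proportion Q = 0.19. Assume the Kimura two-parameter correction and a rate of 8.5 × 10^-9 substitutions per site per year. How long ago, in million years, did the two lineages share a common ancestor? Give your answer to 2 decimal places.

Under the Kimura two-parameter model, d = −½ ln(1 − 2P − Q) − ¼ ln(1 − 2Q).
1 − 2P − Q = 0.1132, giving −½ ln(0.1132) = 1.089300.
1 − 2Q = 0.62, giving −¼ ln(0.62) = 0.119509.
d = 1.089300 + 0.119509 = 1.208809.
Under a molecular clock d = 2μt, so t = d/(2μ) = 1.208809 / (2 × 8.5 × 10^-9) = 71.11 million years.

71.11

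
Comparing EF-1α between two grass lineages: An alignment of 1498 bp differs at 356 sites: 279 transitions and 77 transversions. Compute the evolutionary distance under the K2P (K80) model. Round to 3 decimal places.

P = 279/1498 ≈ 0.186248 and Q = 77/1498 ≈ 0.051402.
Under the Kimura two-parameter model, d = −½ ln(1 − 2P − Q) − ¼ ln(1 − 2Q).
1 − 2P − Q = 0.576102, giving −½ ln(0.576102) = 0.275735.
1 − 2Q = 0.897196, giving −¼ ln(0.897196) = 0.027120.
d = 0.275735 + 0.027120 = 0.302855.

0.303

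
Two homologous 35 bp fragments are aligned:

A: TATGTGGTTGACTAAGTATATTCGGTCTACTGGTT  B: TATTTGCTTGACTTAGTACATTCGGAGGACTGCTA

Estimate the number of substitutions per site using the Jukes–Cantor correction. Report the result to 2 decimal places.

0.31

The sequences differ at 9 of 35 sites (4, 7, 14, 19, 26, 27, 28, 33, 35), so p = 9/35 ≈ 0.257143.
d = −(3/4) ln(1 − 4p/3) = −0.75 ln(1 − 0.342857) = −0.75 ln(0.657143)
  = −0.75 × (-0.419854) = 0.314891 substitutions/site.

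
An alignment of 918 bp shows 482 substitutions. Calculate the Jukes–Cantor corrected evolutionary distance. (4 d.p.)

p = 482/918 ≈ 0.525054.
d = −(3/4) ln(1 − 4p/3) = −0.75 ln(1 − 0.700072) = −0.75 ln(0.299928)
  = −0.75 × (-1.204213) = 0.903160 substitutions/site.

0.9032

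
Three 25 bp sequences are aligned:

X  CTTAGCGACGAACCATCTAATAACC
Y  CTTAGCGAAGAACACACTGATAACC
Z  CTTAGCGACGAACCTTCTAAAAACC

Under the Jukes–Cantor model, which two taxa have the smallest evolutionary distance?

X–Y: 5/25 differ, p = 0.200, d = 0.233.
X–Z: 2/25 differ, p = 0.080, d = 0.085.
Y–Z: 6/25 differ, p = 0.240, d = 0.289.
The smallest distance is between X and Z.

X and Z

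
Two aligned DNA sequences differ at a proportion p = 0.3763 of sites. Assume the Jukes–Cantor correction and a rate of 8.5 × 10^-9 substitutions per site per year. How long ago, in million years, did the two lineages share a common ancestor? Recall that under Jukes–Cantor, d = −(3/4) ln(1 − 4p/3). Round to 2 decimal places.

d = −(3/4) ln(1 − 4p/3) = −0.75 ln(1 − 0.501733) = −0.75 ln(0.498267)
  = −0.75 × (-0.696619) = 0.522464 substitutions/site.
Under a molecular clock d = 2μt, so t = d/(2μ) = 0.522464 / (2 × 8.5 × 10^-9) = 30.73 million years.

30.73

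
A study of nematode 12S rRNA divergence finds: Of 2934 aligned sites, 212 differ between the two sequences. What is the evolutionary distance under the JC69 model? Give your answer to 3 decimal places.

0.076

p = 212/2934 ≈ 0.072256.
d = −(3/4) ln(1 − 4p/3) = −0.75 ln(1 − 0.096341) = −0.75 ln(0.903659)
  = −0.75 × (-0.101303) = 0.075977 substitutions/site.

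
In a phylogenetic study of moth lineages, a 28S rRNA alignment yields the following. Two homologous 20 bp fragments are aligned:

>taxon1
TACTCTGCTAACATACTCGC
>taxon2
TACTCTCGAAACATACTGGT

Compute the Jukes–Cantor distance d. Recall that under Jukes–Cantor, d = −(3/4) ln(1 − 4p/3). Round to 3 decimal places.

The sequences differ at 5 of 20 sites (7, 8, 9, 18, 20), so p = 5/20 = 0.25.
d = −(3/4) ln(1 − 4p/3) = −0.75 ln(1 − 0.333333) = −0.75 ln(0.666667)
  = −0.75 × (-0.405465) = 0.304099 substitutions/site.

0.304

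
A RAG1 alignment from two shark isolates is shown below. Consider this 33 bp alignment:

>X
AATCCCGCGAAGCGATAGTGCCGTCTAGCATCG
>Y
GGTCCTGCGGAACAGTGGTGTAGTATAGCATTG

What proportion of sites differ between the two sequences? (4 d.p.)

0.3636

The sequences differ at 12 of 33 positions.
p = 12/33 = 0.363636… ≈ 0.3636 (to 4 d.p.).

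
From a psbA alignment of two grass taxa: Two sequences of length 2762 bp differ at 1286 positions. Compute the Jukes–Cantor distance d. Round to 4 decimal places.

0.7273

p = 1286/2762 ≈ 0.465605.
d = −(3/4) ln(1 − 4p/3) = −0.75 ln(1 − 0.620807) = −0.75 ln(0.379193)
  = −0.75 × (-0.969710) = 0.727283 substitutions/site.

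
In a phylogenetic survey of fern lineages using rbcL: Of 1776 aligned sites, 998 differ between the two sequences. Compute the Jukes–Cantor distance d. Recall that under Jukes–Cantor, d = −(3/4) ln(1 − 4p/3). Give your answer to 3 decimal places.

1.037

p = 998/1776 ≈ 0.561937.
d = −(3/4) ln(1 − 4p/3) = −0.75 ln(1 − 0.749249) = −0.75 ln(0.250751)
  = −0.75 × (-1.383295) = 1.037471 substitutions/site.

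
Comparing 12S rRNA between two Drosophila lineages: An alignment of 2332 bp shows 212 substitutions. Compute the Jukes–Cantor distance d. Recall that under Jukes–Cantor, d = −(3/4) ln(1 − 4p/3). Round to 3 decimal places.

0.097

p = 212/2332 ≈ 0.090909.
d = −(3/4) ln(1 − 4p/3) = −0.75 ln(1 − 0.121212) = −0.75 ln(0.878788)
  = −0.75 × (-0.129212) = 0.096909 substitutions/site.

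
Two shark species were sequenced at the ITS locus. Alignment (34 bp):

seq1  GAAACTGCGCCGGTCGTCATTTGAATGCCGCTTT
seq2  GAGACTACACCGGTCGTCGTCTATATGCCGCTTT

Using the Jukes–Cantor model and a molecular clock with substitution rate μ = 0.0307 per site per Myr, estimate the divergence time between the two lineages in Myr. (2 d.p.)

The sequences differ at 7 of 34 sites (3, 7, 9, 19, 21, 23, 24), so p = 7/34 ≈ 0.205882.
d = −(3/4) ln(1 − 4p/3) = −0.75 ln(1 − 0.274509) = −0.75 ln(0.725491)
  = −0.75 × (-0.320907) = 0.240680 substitutions/site.
Under a molecular clock d = 2μt, so t = d/(2μ) = 0.240680 / (2 × 0.0307) = 3.92 Myr.

3.92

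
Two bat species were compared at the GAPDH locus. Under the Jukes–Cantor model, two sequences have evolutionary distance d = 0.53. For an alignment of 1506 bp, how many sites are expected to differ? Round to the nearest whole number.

572

Invert JC69: p = (3/4)(1 − e^(−4d/3)) = 0.75 × (1 − e^(-0.706667)) = 0.75 × (1 − 0.493286) = 0.380036.
Expected differing sites = pL ≈ 0.380036 × 1506 = 572.334216 ≈ 572.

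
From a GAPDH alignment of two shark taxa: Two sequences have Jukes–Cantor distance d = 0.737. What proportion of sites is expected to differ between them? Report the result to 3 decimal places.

p = (3/4)(1 − e^(−4d/3)) = 0.75 × (1 − e^(-0.982667)) = 0.75 × (1 − 0.374311) = 0.469267.

0.469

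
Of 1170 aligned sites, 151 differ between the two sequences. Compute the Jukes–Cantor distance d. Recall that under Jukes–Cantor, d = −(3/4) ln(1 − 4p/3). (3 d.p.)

0.142

p = 151/1170 ≈ 0.12906.
d = −(3/4) ln(1 − 4p/3) = −0.75 ln(1 − 0.17208) = −0.75 ln(0.82792)
  = −0.75 × (-0.188839) = 0.141629 substitutions/site.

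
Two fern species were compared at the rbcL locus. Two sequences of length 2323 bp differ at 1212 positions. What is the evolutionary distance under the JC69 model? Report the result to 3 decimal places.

0.892

p = 1212/2323 ≈ 0.521739.
d = −(3/4) ln(1 − 4p/3) = −0.75 ln(1 − 0.695652) = −0.75 ln(0.304348)
  = −0.75 × (-1.189583) = 0.892187 substitutions/site.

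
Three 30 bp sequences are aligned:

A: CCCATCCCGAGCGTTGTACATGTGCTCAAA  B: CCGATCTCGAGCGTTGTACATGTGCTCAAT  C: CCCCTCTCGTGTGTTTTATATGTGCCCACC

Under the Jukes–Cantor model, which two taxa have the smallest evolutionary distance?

A–B: 3/30 differ, p = 0.100, d = 0.107.
A–C: 9/30 differ, p = 0.300, d = 0.383.
B–C: 9/30 differ, p = 0.300, d = 0.383.
The smallest distance is between A and B.

A and B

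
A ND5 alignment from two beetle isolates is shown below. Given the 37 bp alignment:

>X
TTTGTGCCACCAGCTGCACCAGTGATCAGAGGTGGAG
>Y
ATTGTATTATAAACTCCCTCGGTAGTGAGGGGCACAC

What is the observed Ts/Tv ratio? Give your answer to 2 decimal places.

1.71

Transitions are A↔G and C↔T; transversions are all other mismatches.
Transitions: 12. Transversions: 7.
R = 12/7 = 1.714285… ≈ 1.71 (to 2 d.p.).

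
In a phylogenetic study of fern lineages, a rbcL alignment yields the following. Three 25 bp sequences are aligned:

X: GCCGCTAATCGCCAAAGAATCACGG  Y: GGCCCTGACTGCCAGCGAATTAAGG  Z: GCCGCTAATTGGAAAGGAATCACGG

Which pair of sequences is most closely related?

X and Z

X–Y: 9/25 differ, p = 0.360, d = 0.490.
X–Z: 4/25 differ, p = 0.160, d = 0.180.
Y–Z: 10/25 differ, p = 0.400, d = 0.572.
The smallest distance is between X and Z.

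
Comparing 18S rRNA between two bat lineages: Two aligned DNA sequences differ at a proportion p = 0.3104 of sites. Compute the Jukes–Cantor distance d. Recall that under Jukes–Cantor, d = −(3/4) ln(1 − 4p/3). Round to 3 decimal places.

d = −(3/4) ln(1 − 4p/3) = −0.75 ln(1 − 0.413867) = −0.75 ln(0.586133)
  = −0.75 × (-0.534209) = 0.400657 substitutions/site.

0.401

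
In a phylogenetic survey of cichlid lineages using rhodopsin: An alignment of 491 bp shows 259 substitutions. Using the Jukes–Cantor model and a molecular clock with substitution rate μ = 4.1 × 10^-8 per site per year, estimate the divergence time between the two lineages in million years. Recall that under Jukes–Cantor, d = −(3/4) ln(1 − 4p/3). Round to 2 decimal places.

11.11

p = 259/491 ≈ 0.527495.
d = −(3/4) ln(1 − 4p/3) = −0.75 ln(1 − 0.703327) = −0.75 ln(0.296673)
  = −0.75 × (-1.215125) = 0.911344 substitutions/site.
Under a molecular clock d = 2μt, so t = d/(2μ) = 0.911344 / (2 × 4.1 × 10^-8) = 11.11 million years.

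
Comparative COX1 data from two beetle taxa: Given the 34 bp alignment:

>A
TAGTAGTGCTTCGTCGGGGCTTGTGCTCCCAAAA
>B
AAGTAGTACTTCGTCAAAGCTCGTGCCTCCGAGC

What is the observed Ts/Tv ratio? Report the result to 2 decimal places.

4.50

Transitions are A↔G and C↔T; transversions are all other mismatches.
Transitions: 9. Transversions: 2.
R = 9/2 = 4.50.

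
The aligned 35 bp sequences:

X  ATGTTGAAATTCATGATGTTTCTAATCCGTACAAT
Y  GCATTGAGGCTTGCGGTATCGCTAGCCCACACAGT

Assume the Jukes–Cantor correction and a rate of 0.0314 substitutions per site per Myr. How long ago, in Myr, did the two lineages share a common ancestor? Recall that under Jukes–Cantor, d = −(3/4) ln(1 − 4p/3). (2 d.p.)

The sequences differ at 18 of 35 sites, so p = 18/35 ≈ 0.514286.
d = −(3/4) ln(1 − 4p/3) = −0.75 ln(1 − 0.685715) = −0.75 ln(0.314285)
  = −0.75 × (-1.157455) = 0.868091 substitutions/site.
Under a molecular clock d = 2μt, so t = d/(2μ) = 0.868091 / (2 × 0.0314) = 13.82 Myr.

13.82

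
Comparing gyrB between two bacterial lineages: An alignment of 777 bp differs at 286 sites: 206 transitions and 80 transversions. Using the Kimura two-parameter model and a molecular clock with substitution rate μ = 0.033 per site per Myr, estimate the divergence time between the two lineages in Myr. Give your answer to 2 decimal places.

P = 206/777 ≈ 0.265122 and Q = 80/777 ≈ 0.10296.
Under the Kimura two-parameter model, d = −½ ln(1 − 2P − Q) − ¼ ln(1 − 2Q).
1 − 2P − Q = 0.366796, giving −½ ln(0.366796) = 0.501475.
1 − 2Q = 0.79408, giving −¼ ln(0.79408) = 0.057643.
d = 0.501475 + 0.057643 = 0.559118.
Under a molecular clock d = 2μt, so t = d/(2μ) = 0.559118 / (2 × 0.033) = 8.47 Myr.

8.47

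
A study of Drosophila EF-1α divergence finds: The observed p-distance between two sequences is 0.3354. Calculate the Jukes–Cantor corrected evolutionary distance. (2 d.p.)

0.44

d = −(3/4) ln(1 − 4p/3) = −0.75 ln(1 − 0.4472) = −0.75 ln(0.5528)
  = −0.75 × (-0.592759) = 0.444569 substitutions/site.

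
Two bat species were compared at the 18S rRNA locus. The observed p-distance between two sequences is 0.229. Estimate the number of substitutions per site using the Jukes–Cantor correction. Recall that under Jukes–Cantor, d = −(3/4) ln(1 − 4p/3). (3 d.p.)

d = −(3/4) ln(1 − 4p/3) = −0.75 ln(1 − 0.305333) = −0.75 ln(0.694667)
  = −0.75 × (-0.364323) = 0.273242 substitutions/site.

0.273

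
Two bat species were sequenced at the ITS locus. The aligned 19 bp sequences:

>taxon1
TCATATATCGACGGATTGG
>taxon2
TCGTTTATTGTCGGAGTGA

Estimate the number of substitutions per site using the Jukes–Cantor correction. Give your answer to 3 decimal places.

The sequences differ at 6 of 19 sites (3, 5, 9, 11, 16, 19), so p = 6/19 ≈ 0.315789.
d = −(3/4) ln(1 − 4p/3) = −0.75 ln(1 − 0.421052) = −0.75 ln(0.578948)
  = −0.75 × (-0.546543) = 0.409907 substitutions/site.

0.410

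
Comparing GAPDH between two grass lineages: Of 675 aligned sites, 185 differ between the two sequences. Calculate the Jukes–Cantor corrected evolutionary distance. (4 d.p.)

p = 185/675 ≈ 0.274074.
d = −(3/4) ln(1 − 4p/3) = −0.75 ln(1 − 0.365432) = −0.75 ln(0.634568)
  = −0.75 × (-0.454811) = 0.341108 substitutions/site.

0.3411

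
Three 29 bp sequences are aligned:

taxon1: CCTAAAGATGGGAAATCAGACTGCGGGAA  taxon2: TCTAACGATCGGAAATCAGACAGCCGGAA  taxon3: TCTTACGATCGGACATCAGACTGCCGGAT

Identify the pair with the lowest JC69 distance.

taxon1–taxon2: 5/29 differ, p = 0.172, d = 0.196.
taxon1–taxon3: 7/29 differ, p = 0.241, d = 0.291.
taxon2–taxon3: 4/29 differ, p = 0.138, d = 0.152.
The smallest distance is between taxon2 and taxon3.

taxon2 and taxon3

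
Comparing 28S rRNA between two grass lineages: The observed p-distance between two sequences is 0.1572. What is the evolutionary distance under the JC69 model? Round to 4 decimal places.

0.1764

d = −(3/4) ln(1 − 4p/3) = −0.75 ln(1 − 0.2096) = −0.75 ln(0.7904)
  = −0.75 × (-0.235216) = 0.176412 substitutions/site.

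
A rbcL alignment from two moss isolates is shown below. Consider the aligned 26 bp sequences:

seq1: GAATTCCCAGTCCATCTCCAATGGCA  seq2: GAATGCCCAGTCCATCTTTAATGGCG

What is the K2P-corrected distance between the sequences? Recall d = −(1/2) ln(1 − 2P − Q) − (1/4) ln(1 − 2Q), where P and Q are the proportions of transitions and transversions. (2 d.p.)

Of 26 sites, 3 differences are transitions and 1 are transversions, so P = 3/26 ≈ 0.115385 and Q = 1/26 ≈ 0.038462.
Under the Kimura two-parameter model, d = −½ ln(1 − 2P − Q) − ¼ ln(1 − 2Q).
1 − 2P − Q = 0.730768, giving −½ ln(0.730768) = 0.156830.
1 − 2Q = 0.923076, giving −¼ ln(0.923076) = 0.020011.
d = 0.156830 + 0.020011 = 0.176841.

0.18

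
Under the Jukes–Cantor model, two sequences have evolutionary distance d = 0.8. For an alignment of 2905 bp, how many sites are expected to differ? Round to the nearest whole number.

1429

Invert JC69: p = (3/4)(1 − e^(−4d/3)) = 0.75 × (1 − e^(-1.066667)) = 0.75 × (1 − 0.344154) = 0.491885.
Expected differing sites = pL ≈ 0.491885 × 2905 = 1428.925925 ≈ 1429.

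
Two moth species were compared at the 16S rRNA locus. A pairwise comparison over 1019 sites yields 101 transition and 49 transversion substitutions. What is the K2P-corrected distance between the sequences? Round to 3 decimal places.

0.167

P = 101/1019 ≈ 0.099117 and Q = 49/1019 ≈ 0.048086.
Under the Kimura two-parameter model, d = −½ ln(1 − 2P − Q) − ¼ ln(1 − 2Q).
1 − 2P − Q = 0.75368, giving −½ ln(0.75368) = 0.141394.
1 − 2Q = 0.903828, giving −¼ ln(0.903828) = 0.025279.
d = 0.141394 + 0.025279 = 0.166673.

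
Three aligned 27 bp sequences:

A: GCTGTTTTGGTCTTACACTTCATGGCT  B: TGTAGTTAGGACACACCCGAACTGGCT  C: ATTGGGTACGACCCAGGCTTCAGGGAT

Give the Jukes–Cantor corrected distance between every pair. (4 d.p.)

d(A,B) = 0.7704, d(A,C) = 0.7704, d(B,C) = 0.8817

A–B: 13/27 sites differ → p ≈ 0.481481, d = −0.75 ln(1 − 0.641975) = 0.770364 ≈ 0.7704.
A–C: 13/27 sites differ → p ≈ 0.481481, d = −0.75 ln(1 − 0.641975) = 0.770364 ≈ 0.7704.
B–C: 14/27 sites differ → p ≈ 0.518519, d = −0.75 ln(1 − 0.691359) = 0.881682 ≈ 0.8817.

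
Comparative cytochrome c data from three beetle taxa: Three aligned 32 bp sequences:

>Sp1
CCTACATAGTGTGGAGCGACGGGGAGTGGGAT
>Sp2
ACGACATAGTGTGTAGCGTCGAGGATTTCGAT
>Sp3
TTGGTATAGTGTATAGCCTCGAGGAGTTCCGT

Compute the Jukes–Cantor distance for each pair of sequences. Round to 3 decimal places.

d(Sp1,Sp2) = 0.304, d(Sp1,Sp3) = 0.657, d(Sp2,Sp3) = 0.353

Sp1–Sp2: 8/32 sites differ → p = 0.25, d = −0.75 ln(1 − 0.333333) = 0.304098 ≈ 0.304.
Sp1–Sp3: 14/32 sites differ → p = 0.4375, d = −0.75 ln(1 − 0.583333) = 0.656601 ≈ 0.657.
Sp2–Sp3: 9/32 sites differ → p = 0.28125, d = −0.75 ln(1 − 0.375) = 0.352503 ≈ 0.353.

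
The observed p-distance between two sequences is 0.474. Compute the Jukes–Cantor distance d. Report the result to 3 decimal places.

d = −(3/4) ln(1 − 4p/3) = −0.75 ln(1 − 0.632) = −0.75 ln(0.368)
  = −0.75 × (-0.999672) = 0.749754 substitutions/site.

0.750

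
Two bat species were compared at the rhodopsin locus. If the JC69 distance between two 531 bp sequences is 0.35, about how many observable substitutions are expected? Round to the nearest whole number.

Invert JC69: p = (3/4)(1 − e^(−4d/3)) = 0.75 × (1 − e^(-0.466667)) = 0.75 × (1 − 0.627089) = 0.279683.
Expected differing sites = pL ≈ 0.279683 × 531 = 148.511673 ≈ 149.

149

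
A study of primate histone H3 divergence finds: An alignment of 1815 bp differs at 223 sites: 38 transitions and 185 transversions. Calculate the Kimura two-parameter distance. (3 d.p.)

0.135

P = 38/1815 ≈ 0.020937 and Q = 185/1815 ≈ 0.101928.
Under the Kimura two-parameter model, d = −½ ln(1 − 2P − Q) − ¼ ln(1 − 2Q).
1 − 2P − Q = 0.856198, giving −½ ln(0.856198) = 0.077627.
1 − 2Q = 0.796144, giving −¼ ln(0.796144) = 0.056994.
d = 0.077627 + 0.056994 = 0.134621.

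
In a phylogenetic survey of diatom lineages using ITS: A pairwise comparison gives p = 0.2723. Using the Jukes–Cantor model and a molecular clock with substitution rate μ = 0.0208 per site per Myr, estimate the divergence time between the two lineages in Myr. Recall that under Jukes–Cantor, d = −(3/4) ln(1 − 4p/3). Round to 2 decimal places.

d = −(3/4) ln(1 − 4p/3) = −0.75 ln(1 − 0.363067) = −0.75 ln(0.636933)
  = −0.75 × (-0.451091) = 0.338318 substitutions/site.
Under a molecular clock d = 2μt, so t = d/(2μ) = 0.338318 / (2 × 0.0208) = 8.13 Myr.

8.13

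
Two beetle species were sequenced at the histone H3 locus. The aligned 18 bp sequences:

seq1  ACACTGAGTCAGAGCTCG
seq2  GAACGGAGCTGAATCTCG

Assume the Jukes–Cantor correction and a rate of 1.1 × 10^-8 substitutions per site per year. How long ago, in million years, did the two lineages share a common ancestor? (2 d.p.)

30.61

The sequences differ at 8 of 18 sites (1, 2, 5, 9, 10, 11, 12, 14), so p = 8/18 ≈ 0.444444.
d = −(3/4) ln(1 − 4p/3) = −0.75 ln(1 − 0.592592) = −0.75 ln(0.407408)
  = −0.75 × (-0.897940) = 0.673455 substitutions/site.
Under a molecular clock d = 2μt, so t = d/(2μ) = 0.673455 / (2 × 1.1 × 10^-8) = 30.61 million years.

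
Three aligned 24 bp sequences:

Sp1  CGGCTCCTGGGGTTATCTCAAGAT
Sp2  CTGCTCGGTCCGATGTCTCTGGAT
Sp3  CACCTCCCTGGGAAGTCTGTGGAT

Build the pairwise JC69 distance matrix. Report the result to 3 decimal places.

d(Sp1,Sp2) = 0.608, d(Sp1,Sp3) = 0.608, d(Sp2,Sp3) = 0.441

Sp1–Sp2: 10/24 sites differ → p ≈ 0.416667, d = −0.75 ln(1 − 0.555556) = 0.608198 ≈ 0.608.
Sp1–Sp3: 10/24 sites differ → p ≈ 0.416667, d = −0.75 ln(1 − 0.555556) = 0.608198 ≈ 0.608.
Sp2–Sp3: 8/24 sites differ → p ≈ 0.333333, d = −0.75 ln(1 − 0.444444) = 0.440839 ≈ 0.441.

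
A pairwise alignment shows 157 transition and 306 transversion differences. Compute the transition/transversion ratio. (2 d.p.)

0.51

R = 157/306 = 0.513071… ≈ 0.51 (to 2 d.p.).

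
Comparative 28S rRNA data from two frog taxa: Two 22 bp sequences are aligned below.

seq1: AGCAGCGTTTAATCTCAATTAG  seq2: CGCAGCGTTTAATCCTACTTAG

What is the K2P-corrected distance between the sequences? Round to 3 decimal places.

0.209

Of 22 sites, 2 differences are transitions and 2 are transversions, so P = 2/22 ≈ 0.090909 and Q = 2/22 ≈ 0.090909.
Under the Kimura two-parameter model, d = −½ ln(1 − 2P − Q) − ¼ ln(1 − 2Q).
1 − 2P − Q = 0.727273, giving −½ ln(0.727273) = 0.159227.
1 − 2Q = 0.818182, giving −¼ ln(0.818182) = 0.050168.
d = 0.159227 + 0.050168 = 0.209395.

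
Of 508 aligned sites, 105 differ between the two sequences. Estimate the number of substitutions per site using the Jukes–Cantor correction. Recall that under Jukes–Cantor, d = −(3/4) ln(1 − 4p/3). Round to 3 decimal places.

p = 105/508 ≈ 0.206693.
d = −(3/4) ln(1 − 4p/3) = −0.75 ln(1 − 0.275591) = −0.75 ln(0.724409)
  = −0.75 × (-0.322399) = 0.241799 substitutions/site.

0.242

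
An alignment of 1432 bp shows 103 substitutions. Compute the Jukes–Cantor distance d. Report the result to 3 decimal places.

0.076

p = 103/1432 ≈ 0.071927.
d = −(3/4) ln(1 − 4p/3) = −0.75 ln(1 − 0.095903) = −0.75 ln(0.904097)
  = −0.75 × (-0.100819) = 0.075614 substitutions/site.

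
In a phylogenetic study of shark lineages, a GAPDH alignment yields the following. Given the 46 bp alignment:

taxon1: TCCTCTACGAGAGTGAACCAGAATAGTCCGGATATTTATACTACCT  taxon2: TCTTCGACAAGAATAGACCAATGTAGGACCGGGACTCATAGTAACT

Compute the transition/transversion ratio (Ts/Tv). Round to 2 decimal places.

Transitions are A↔G and C↔T; transversions are all other mismatches.
Transitions: 10. Transversions: 8.
R = 10/8 = 1.25.

1.25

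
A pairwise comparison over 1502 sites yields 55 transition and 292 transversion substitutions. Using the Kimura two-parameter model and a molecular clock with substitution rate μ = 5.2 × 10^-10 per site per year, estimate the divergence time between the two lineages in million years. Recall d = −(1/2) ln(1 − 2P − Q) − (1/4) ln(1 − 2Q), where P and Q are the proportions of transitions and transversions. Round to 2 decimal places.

268.11

P = 55/1502 ≈ 0.036618 and Q = 292/1502 ≈ 0.194407.
Under the Kimura two-parameter model, d = −½ ln(1 − 2P − Q) − ¼ ln(1 − 2Q).
1 − 2P − Q = 0.732357, giving −½ ln(0.732357) = 0.155744.
1 − 2Q = 0.611186, giving −¼ ln(0.611186) = 0.123088.
d = 0.155744 + 0.123088 = 0.278832.
Under a molecular clock d = 2μt, so t = d/(2μ) = 0.278832 / (2 × 5.2 × 10^-10) = 268.11 million years.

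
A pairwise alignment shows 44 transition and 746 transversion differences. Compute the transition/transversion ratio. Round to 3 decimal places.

0.059

R = 44/746 = 0.058981… ≈ 0.059 (to 3 d.p.).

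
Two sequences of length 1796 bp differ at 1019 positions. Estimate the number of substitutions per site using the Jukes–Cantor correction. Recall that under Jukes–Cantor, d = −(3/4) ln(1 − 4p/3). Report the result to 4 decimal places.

1.0595

p = 1019/1796 ≈ 0.567372.
d = −(3/4) ln(1 − 4p/3) = −0.75 ln(1 − 0.756496) = −0.75 ln(0.243504)
  = −0.75 × (-1.412622) = 1.059467 substitutions/site.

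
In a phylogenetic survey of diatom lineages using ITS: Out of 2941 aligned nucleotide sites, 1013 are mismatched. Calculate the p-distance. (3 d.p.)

p = 1013/2941 = 0.344440… ≈ 0.344 (to 3 d.p.).

0.344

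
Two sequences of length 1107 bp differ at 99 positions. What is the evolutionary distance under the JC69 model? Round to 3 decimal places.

0.095

p = 99/1107 ≈ 0.089431.
d = −(3/4) ln(1 − 4p/3) = −0.75 ln(1 − 0.119241) = −0.75 ln(0.880759)
  = −0.75 × (-0.126971) = 0.095228 substitutions/site.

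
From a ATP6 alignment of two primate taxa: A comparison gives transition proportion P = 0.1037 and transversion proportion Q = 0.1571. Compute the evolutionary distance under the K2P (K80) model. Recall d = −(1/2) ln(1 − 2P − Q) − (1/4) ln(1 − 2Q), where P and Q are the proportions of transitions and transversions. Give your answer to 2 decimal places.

Under the Kimura two-parameter model, d = −½ ln(1 − 2P − Q) − ¼ ln(1 − 2Q).
1 − 2P − Q = 0.6355, giving −½ ln(0.6355) = 0.226672.
1 − 2Q = 0.6858, giving −¼ ln(0.6858) = 0.094292.
d = 0.226672 + 0.094292 = 0.320964.

0.32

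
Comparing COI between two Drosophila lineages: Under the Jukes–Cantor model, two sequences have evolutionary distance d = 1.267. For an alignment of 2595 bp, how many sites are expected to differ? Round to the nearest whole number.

Invert JC69: p = (3/4)(1 − e^(−4d/3)) = 0.75 × (1 − e^(-1.689333)) = 0.75 × (1 − 0.184643) = 0.611518.
Expected differing sites = pL ≈ 0.611518 × 2595 = 1586.88921 ≈ 1587.

1587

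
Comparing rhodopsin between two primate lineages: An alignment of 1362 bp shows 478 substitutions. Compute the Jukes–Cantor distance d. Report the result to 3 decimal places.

0.473

p = 478/1362 ≈ 0.350954.
d = −(3/4) ln(1 − 4p/3) = −0.75 ln(1 − 0.467939) = −0.75 ln(0.532061)
  = −0.75 × (-0.630997) = 0.473248 substitutions/site.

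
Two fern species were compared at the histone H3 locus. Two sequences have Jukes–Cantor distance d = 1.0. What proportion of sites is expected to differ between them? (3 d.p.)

0.552

p = (3/4)(1 − e^(−4d/3)) = 0.75 × (1 − e^(-1.333333)) = 0.75 × (1 − 0.263597) = 0.552302.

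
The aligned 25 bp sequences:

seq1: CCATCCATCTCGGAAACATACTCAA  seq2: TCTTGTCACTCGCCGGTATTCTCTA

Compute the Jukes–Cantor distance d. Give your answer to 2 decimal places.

The sequences differ at 13 of 25 sites, so p = 13/25 = 0.52.
d = −(3/4) ln(1 − 4p/3) = −0.75 ln(1 − 0.693333) = −0.75 ln(0.306667)
  = −0.75 × (-1.181993) = 0.886495 substitutions/site.

0.89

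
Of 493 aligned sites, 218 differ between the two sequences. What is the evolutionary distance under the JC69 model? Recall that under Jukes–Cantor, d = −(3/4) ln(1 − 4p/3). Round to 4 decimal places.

0.6679

p = 218/493 ≈ 0.442191.
d = −(3/4) ln(1 − 4p/3) = −0.75 ln(1 − 0.589588) = −0.75 ln(0.410412)
  = −0.75 × (-0.890594) = 0.667946 substitutions/site.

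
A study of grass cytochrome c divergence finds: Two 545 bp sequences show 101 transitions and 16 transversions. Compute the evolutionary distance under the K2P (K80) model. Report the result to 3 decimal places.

P = 101/545 ≈ 0.185321 and Q = 16/545 ≈ 0.029358.
Under the Kimura two-parameter model, d = −½ ln(1 − 2P − Q) − ¼ ln(1 − 2Q).
1 − 2P − Q = 0.6, giving −½ ln(0.6) = 0.255413.
1 − 2Q = 0.941284, giving −¼ ln(0.941284) = 0.015128.
d = 0.255413 + 0.015128 = 0.270541.

0.271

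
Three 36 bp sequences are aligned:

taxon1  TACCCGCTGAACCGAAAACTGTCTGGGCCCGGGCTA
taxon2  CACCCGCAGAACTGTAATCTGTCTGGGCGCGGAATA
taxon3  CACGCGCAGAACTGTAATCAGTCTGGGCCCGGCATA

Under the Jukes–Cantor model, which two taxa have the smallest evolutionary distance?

taxon1–taxon2: 8/36 differ, p = 0.222, d = 0.264.
taxon1–taxon3: 9/36 differ, p = 0.250, d = 0.304.
taxon2–taxon3: 4/36 differ, p = 0.111, d = 0.120.
The smallest distance is between taxon2 and taxon3.

taxon2 and taxon3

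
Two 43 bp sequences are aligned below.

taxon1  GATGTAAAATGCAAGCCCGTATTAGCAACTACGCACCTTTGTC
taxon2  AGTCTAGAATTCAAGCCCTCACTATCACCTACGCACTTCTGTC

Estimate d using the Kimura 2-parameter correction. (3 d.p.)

Of 43 sites, 7 differences are transitions and 5 are transversions, so P = 7/43 ≈ 0.162791 and Q = 5/43 ≈ 0.116279.
Under the Kimura two-parameter model, d = −½ ln(1 − 2P − Q) − ¼ ln(1 − 2Q).
1 − 2P − Q = 0.558139, giving −½ ln(0.558139) = 0.291574.
1 − 2Q = 0.767442, giving −¼ ln(0.767442) = 0.066173.
d = 0.291574 + 0.066173 = 0.357747.

0.358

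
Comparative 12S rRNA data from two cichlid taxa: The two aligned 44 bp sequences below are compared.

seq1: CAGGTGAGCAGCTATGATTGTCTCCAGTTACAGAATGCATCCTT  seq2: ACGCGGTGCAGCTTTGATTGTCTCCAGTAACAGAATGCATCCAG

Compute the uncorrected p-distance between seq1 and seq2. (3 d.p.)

The sequences differ at 9 of 44 positions (sites 1, 2, 4, 5, 7, 14, 29, 43, 44).
p = 9/44 = 0.204545… ≈ 0.205 (to 3 d.p.).

0.205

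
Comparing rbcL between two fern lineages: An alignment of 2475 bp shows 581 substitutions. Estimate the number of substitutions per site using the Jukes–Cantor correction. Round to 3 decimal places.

p = 581/2475 ≈ 0.234747.
d = −(3/4) ln(1 − 4p/3) = −0.75 ln(1 − 0.312996) = −0.75 ln(0.687004)
  = −0.75 × (-0.375415) = 0.281561 substitutions/site.

0.282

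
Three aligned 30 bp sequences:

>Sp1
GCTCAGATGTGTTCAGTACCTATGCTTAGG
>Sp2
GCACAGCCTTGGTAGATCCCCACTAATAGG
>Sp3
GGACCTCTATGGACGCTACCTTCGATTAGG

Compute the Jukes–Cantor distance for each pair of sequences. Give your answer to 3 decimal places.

d(Sp1,Sp2) = 0.730, d(Sp1,Sp3) = 0.647, d(Sp2,Sp3) = 0.647

Sp1–Sp2: 14/30 sites differ → p ≈ 0.466667, d = −0.75 ln(1 − 0.622223) = 0.730088 ≈ 0.730.
Sp1–Sp3: 13/30 sites differ → p ≈ 0.433333, d = −0.75 ln(1 − 0.577777) = 0.646666 ≈ 0.647.
Sp2–Sp3: 13/30 sites differ → p ≈ 0.433333, d = −0.75 ln(1 − 0.577777) = 0.646666 ≈ 0.647.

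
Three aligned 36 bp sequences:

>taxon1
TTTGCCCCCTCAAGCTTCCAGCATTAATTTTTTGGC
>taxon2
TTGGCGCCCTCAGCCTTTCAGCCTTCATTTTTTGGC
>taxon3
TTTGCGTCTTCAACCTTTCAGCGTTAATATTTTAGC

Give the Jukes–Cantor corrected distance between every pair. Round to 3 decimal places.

d(taxon1,taxon2) = 0.225, d(taxon1,taxon3) = 0.264, d(taxon2,taxon3) = 0.264

taxon1–taxon2: 7/36 sites differ → p ≈ 0.194444, d = −0.75 ln(1 − 0.259259) = 0.225078 ≈ 0.225.
taxon1–taxon3: 8/36 sites differ → p ≈ 0.222222, d = −0.75 ln(1 − 0.296296) = 0.263548 ≈ 0.264.
taxon2–taxon3: 8/36 sites differ → p ≈ 0.222222, d = −0.75 ln(1 − 0.296296) = 0.263548 ≈ 0.264.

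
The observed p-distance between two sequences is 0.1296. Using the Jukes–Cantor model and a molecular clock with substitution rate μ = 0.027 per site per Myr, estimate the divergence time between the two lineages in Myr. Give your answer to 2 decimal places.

2.63

d = −(3/4) ln(1 − 4p/3) = −0.75 ln(1 − 0.1728) = −0.75 ln(0.8272)
  = −0.75 × (-0.189709) = 0.142282 substitutions/site.
Under a molecular clock d = 2μt, so t = d/(2μ) = 0.142282 / (2 × 0.027) = 2.63 Myr.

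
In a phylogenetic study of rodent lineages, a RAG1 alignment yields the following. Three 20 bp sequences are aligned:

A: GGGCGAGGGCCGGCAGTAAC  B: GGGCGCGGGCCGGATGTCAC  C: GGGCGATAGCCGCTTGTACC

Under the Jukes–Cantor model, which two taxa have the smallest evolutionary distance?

A and B

A–B: 4/20 differ, p = 0.200, d = 0.233.
A–C: 6/20 differ, p = 0.300, d = 0.383.
B–C: 7/20 differ, p = 0.350, d = 0.471.
The smallest distance is between A and B.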